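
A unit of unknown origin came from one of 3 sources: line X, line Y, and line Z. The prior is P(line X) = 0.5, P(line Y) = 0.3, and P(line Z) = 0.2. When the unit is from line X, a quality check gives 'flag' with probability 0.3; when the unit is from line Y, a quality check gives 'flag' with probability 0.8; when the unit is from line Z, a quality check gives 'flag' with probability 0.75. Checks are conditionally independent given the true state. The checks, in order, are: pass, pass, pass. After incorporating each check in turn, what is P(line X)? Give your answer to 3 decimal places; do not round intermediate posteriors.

After 'pass': normaliser = 0.7·0.5000 + 0.2·0.3000 + 0.25·0.2000; P(line X) ≈ 0.7609, P(line Y) ≈ 0.1304, P(line Z) ≈ 0.1087
After 'pass': normaliser = 0.7·0.7609 + 0.2·0.1304 + 0.25·0.1087; P(line X) ≈ 0.9091, P(line Y) ≈ 0.0445, P(line Z) ≈ 0.0464
After 'pass': normaliser = 0.7·0.9091 + 0.2·0.0445 + 0.25·0.0464; P(line X) ≈ 0.9688, P(line Y) ≈ 0.0136, P(line Z) ≈ 0.0177

0.969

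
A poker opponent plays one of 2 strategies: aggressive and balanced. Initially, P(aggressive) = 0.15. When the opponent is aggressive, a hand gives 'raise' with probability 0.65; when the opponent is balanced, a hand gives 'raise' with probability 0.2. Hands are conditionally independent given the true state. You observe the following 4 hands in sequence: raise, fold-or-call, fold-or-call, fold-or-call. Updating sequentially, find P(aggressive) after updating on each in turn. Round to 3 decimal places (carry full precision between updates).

0.046

Apply Bayes' rule sequentially, carrying P(aggressive) forward.
After 'raise': P(aggressive) = 0.65·0.1500 / (0.65·0.1500 + 0.2·0.8500) ≈ 0.3645
After 'fold-or-call': P(aggressive) = 0.35·0.3645 / (0.35·0.3645 + 0.8·0.6355) ≈ 0.2006
After 'fold-or-call': P(aggressive) = 0.35·0.2006 / (0.35·0.2006 + 0.8·0.7994) ≈ 0.0989
After 'fold-or-call': P(aggressive) = 0.35·0.0989 / (0.35·0.0989 + 0.8·0.9011) ≈ 0.0458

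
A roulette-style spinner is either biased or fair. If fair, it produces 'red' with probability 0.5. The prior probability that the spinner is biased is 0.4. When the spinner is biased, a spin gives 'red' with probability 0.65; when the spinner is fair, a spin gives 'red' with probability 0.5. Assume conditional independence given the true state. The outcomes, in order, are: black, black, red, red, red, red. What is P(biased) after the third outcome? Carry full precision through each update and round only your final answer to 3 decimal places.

After 'black': P(biased) = 0.35·0.4000 / (0.35·0.4000 + 0.5·0.6000) ≈ 0.3182
After 'black': P(biased) = 0.35·0.3182 / (0.35·0.3182 + 0.5·0.6818) ≈ 0.2462
After 'red': P(biased) = 0.65·0.2462 / (0.65·0.2462 + 0.5·0.7538) ≈ 0.2981

0.298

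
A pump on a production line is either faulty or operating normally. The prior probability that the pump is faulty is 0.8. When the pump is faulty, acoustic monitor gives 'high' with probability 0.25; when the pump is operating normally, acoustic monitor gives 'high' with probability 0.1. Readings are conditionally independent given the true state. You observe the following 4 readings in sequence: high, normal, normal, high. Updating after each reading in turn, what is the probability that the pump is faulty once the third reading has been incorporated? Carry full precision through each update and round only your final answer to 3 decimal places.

0.874

After 'high': P(faulty) = 0.25·0.8000 / (0.25·0.8000 + 0.1·0.2000) ≈ 0.9091
After 'normal': P(faulty) = 0.75·0.9091 / (0.75·0.9091 + 0.9·0.0909) ≈ 0.8929
After 'normal': P(faulty) = 0.75·0.8929 / (0.75·0.8929 + 0.9·0.1071) ≈ 0.8741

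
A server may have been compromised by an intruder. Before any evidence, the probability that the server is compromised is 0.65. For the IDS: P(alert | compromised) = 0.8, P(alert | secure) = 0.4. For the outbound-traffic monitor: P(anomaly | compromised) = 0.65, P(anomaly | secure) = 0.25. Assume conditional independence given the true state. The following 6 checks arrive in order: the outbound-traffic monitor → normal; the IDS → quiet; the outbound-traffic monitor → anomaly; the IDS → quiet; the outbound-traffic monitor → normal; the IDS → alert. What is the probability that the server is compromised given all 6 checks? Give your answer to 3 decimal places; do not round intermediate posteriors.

0.189

After the outbound-traffic monitor='normal': P(compromised) = 0.35·0.6500 / (0.35·0.6500 + 0.75·0.3500) ≈ 0.4643
After the IDS='quiet': P(compromised) = 0.2·0.4643 / (0.2·0.4643 + 0.6·0.5357) ≈ 0.2241
After the outbound-traffic monitor='anomaly': P(compromised) = 0.65·0.2241 / (0.65·0.2241 + 0.25·0.7759) ≈ 0.4289
After the IDS='quiet': P(compromised) = 0.2·0.4289 / (0.2·0.4289 + 0.6·0.5711) ≈ 0.2002
After the outbound-traffic monitor='normal': P(compromised) = 0.35·0.2002 / (0.35·0.2002 + 0.75·0.7998) ≈ 0.1046
After the IDS='alert': P(compromised) = 0.8·0.1046 / (0.8·0.1046 + 0.4·0.8954) ≈ 0.1894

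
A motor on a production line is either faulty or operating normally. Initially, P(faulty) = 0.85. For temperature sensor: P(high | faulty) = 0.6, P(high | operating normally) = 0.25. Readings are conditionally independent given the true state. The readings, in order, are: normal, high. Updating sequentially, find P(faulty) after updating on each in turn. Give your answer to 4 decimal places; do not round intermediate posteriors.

0.8788

Each posterior becomes the prior for the next update.
After 'normal': P(faulty) = 0.4·0.8500 / (0.4·0.8500 + 0.75·0.1500) ≈ 0.7514
After 'high': P(faulty) = 0.6·0.7514 / (0.6·0.7514 + 0.25·0.2486) ≈ 0.8788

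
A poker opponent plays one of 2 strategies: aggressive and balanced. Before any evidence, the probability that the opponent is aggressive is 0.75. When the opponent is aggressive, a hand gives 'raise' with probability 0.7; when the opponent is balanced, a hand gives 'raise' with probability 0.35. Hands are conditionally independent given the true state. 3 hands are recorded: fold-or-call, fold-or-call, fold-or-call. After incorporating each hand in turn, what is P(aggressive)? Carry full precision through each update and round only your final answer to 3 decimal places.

After 'fold-or-call': P(aggressive) = 0.3·0.7500 / (0.3·0.7500 + 0.65·0.2500) ≈ 0.5806
After 'fold-or-call': P(aggressive) = 0.3·0.5806 / (0.3·0.5806 + 0.65·0.4194) ≈ 0.3899
After 'fold-or-call': P(aggressive) = 0.3·0.3899 / (0.3·0.3899 + 0.65·0.6101) ≈ 0.2278

0.228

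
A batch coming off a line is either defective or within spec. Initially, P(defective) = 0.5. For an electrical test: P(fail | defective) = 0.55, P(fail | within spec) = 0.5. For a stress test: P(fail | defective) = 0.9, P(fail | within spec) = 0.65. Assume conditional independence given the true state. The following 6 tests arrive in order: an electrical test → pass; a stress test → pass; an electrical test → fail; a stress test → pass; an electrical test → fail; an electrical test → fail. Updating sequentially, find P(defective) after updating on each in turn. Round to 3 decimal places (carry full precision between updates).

After an electrical test='pass': P(defective) = 0.45·0.5000 / (0.45·0.5000 + 0.5·0.5000) ≈ 0.4737
After a stress test='pass': P(defective) = 0.1·0.4737 / (0.1·0.4737 + 0.35·0.5263) ≈ 0.2045
After an electrical test='fail': P(defective) = 0.55·0.2045 / (0.55·0.2045 + 0.5·0.7955) ≈ 0.2205
After a stress test='pass': P(defective) = 0.1·0.2205 / (0.1·0.2205 + 0.35·0.7795) ≈ 0.0748
After an electrical test='fail': P(defective) = 0.55·0.0748 / (0.55·0.0748 + 0.5·0.9252) ≈ 0.0816
After an electrical test='fail': P(defective) = 0.55·0.0816 / (0.55·0.0816 + 0.5·0.9184) ≈ 0.0891

0.089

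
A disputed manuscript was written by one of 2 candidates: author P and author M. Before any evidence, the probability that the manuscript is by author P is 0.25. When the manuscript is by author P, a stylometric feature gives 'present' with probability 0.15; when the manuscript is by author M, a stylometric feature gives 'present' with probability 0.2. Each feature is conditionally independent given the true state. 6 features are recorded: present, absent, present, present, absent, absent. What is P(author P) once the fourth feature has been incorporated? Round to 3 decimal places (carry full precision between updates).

After 'present': P(author P) = 0.15·0.2500 / (0.15·0.2500 + 0.2·0.7500) ≈ 0.2000
After 'absent': P(author P) = 0.85·0.2000 / (0.85·0.2000 + 0.8·0.8000) ≈ 0.2099
After 'present': P(author P) = 0.15·0.2099 / (0.15·0.2099 + 0.2·0.7901) ≈ 0.1661
After 'present': P(author P) = 0.15·0.1661 / (0.15·0.1661 + 0.2·0.8339) ≈ 0.1300

0.130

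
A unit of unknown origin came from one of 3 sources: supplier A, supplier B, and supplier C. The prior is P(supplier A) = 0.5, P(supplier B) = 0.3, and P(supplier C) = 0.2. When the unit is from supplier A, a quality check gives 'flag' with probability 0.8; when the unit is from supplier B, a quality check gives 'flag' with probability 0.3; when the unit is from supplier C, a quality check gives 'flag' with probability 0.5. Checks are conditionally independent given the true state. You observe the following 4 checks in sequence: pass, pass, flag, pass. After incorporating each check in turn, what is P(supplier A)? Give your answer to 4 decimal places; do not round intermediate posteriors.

0.0687

After 'pass': normaliser = 0.2·0.5000 + 0.7·0.3000 + 0.5·0.2000; P(supplier A) ≈ 0.2439, P(supplier B) ≈ 0.5122, P(supplier C) ≈ 0.2439
After 'pass': normaliser = 0.2·0.2439 + 0.7·0.5122 + 0.5·0.2439; P(supplier A) ≈ 0.0922, P(supplier B) ≈ 0.6774, P(supplier C) ≈ 0.2304
After 'flag': normaliser = 0.8·0.0922 + 0.3·0.6774 + 0.5·0.2304; P(supplier A) ≈ 0.1880, P(supplier B) ≈ 0.5182, P(supplier C) ≈ 0.2938
After 'pass': normaliser = 0.2·0.1880 + 0.7·0.5182 + 0.5·0.2938; P(supplier A) ≈ 0.0687, P(supplier B) ≈ 0.6629, P(supplier C) ≈ 0.2684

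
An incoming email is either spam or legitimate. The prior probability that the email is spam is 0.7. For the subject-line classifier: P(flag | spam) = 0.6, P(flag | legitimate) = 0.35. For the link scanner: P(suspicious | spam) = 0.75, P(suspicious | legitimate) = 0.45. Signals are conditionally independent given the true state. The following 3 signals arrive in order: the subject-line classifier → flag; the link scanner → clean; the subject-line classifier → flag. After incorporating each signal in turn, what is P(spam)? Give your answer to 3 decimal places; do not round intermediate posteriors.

0.757

After the subject-line classifier='flag': P(spam) = 0.6·0.7000 / (0.6·0.7000 + 0.35·0.3000) ≈ 0.8000
After the link scanner='clean': P(spam) = 0.25·0.8000 / (0.25·0.8000 + 0.55·0.2000) ≈ 0.6452
After the subject-line classifier='flag': P(spam) = 0.6·0.6452 / (0.6·0.6452 + 0.35·0.3548) ≈ 0.7571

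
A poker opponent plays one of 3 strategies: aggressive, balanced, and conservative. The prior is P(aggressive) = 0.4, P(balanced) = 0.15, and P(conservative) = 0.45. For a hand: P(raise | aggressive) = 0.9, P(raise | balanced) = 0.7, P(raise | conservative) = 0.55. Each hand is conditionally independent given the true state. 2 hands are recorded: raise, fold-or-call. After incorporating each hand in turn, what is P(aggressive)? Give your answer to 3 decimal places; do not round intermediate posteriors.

0.201

After 'raise': normaliser = 0.9·0.4000 + 0.7·0.1500 + 0.55·0.4500; P(aggressive) ≈ 0.5053, P(balanced) ≈ 0.1474, P(conservative) ≈ 0.3474
After 'fold-or-call': normaliser = 0.1·0.5053 + 0.3·0.1474 + 0.45·0.3474; P(aggressive) ≈ 0.2013, P(balanced) ≈ 0.1761, P(conservative) ≈ 0.6226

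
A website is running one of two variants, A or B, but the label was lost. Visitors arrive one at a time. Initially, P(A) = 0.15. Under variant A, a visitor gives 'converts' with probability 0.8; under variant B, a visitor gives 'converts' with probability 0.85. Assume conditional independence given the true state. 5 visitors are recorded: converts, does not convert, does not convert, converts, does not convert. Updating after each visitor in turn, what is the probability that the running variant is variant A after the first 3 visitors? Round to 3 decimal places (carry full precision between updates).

After 'converts': P(A) = 0.8·0.1500 / (0.8·0.1500 + 0.85·0.8500) ≈ 0.1424
After 'does not convert': P(A) = 0.2·0.1424 / (0.2·0.1424 + 0.15·0.8576) ≈ 0.1813
After 'does not convert': P(A) = 0.2·0.1813 / (0.2·0.1813 + 0.15·0.8187) ≈ 0.2280

0.228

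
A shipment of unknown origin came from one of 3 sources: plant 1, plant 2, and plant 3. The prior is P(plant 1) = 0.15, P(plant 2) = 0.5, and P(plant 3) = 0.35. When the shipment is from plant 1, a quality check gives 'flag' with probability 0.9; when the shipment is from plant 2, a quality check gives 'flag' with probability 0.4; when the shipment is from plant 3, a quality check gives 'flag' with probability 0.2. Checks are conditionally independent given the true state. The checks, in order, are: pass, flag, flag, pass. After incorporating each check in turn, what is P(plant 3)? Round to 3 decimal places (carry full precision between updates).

After 'pass': normaliser = 0.1·0.1500 + 0.6·0.5000 + 0.8·0.3500; P(plant 1) ≈ 0.0252, P(plant 2) ≈ 0.5042, P(plant 3) ≈ 0.4706
After 'flag': normaliser = 0.9·0.0252 + 0.4·0.5042 + 0.2·0.4706; P(plant 1) ≈ 0.0712, P(plant 2) ≈ 0.6332, P(plant 3) ≈ 0.2955
After 'flag': normaliser = 0.9·0.0712 + 0.4·0.6332 + 0.2·0.2955; P(plant 1) ≈ 0.1703, P(plant 2) ≈ 0.6727, P(plant 3) ≈ 0.1570
After 'pass': normaliser = 0.1·0.1703 + 0.6·0.6727 + 0.8·0.1570; P(plant 1) ≈ 0.0312, P(plant 2) ≈ 0.7389, P(plant 3) ≈ 0.2299

0.230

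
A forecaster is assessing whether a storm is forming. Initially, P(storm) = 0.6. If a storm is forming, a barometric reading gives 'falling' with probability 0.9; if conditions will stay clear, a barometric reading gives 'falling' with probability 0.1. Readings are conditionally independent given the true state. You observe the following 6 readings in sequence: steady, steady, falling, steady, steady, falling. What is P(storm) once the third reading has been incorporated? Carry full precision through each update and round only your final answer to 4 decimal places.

After 'steady': P(storm) = 0.1·0.6000 / (0.1·0.6000 + 0.9·0.4000) ≈ 0.1429
After 'steady': P(storm) = 0.1·0.1429 / (0.1·0.1429 + 0.9·0.8571) ≈ 0.0182
After 'falling': P(storm) = 0.9·0.0182 / (0.9·0.0182 + 0.1·0.9818) ≈ 0.1429

0.1429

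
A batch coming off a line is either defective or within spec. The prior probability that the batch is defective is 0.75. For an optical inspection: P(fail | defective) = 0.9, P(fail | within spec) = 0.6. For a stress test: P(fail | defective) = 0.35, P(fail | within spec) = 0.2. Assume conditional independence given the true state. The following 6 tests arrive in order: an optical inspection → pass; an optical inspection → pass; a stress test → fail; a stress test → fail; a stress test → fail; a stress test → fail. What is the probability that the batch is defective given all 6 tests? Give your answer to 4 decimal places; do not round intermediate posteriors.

After an optical inspection='pass': P(defective) = 0.1·0.7500 / (0.1·0.7500 + 0.4·0.2500) ≈ 0.4286
After an optical inspection='pass': P(defective) = 0.1·0.4286 / (0.1·0.4286 + 0.4·0.5714) ≈ 0.1579
After a stress test='fail': P(defective) = 0.35·0.1579 / (0.35·0.1579 + 0.2·0.8421) ≈ 0.2471
After a stress test='fail': P(defective) = 0.35·0.2471 / (0.35·0.2471 + 0.2·0.7529) ≈ 0.3648
After a stress test='fail': P(defective) = 0.35·0.3648 / (0.35·0.3648 + 0.2·0.6352) ≈ 0.5012
After a stress test='fail': P(defective) = 0.35·0.5012 / (0.35·0.5012 + 0.2·0.4988) ≈ 0.6375

0.6375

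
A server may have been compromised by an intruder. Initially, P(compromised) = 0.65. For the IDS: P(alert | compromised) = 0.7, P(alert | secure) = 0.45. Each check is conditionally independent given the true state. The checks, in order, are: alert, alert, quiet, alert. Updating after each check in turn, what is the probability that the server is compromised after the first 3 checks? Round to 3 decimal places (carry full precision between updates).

0.710

After 'alert': P(compromised) = 0.7·0.6500 / (0.7·0.6500 + 0.45·0.3500) ≈ 0.7429
After 'alert': P(compromised) = 0.7·0.7429 / (0.7·0.7429 + 0.45·0.2571) ≈ 0.8180
After 'quiet': P(compromised) = 0.3·0.8180 / (0.3·0.8180 + 0.55·0.1820) ≈ 0.7102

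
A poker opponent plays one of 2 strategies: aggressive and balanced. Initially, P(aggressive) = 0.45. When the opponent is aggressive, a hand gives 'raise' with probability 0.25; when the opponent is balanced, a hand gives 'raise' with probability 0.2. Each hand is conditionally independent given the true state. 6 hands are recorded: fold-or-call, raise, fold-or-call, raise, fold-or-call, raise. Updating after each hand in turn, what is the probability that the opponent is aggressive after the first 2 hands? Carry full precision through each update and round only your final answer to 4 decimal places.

After 'fold-or-call': P(aggressive) = 0.75·0.4500 / (0.75·0.4500 + 0.8·0.5500) ≈ 0.4341
After 'raise': P(aggressive) = 0.25·0.4341 / (0.25·0.4341 + 0.2·0.5659) ≈ 0.4895

0.4895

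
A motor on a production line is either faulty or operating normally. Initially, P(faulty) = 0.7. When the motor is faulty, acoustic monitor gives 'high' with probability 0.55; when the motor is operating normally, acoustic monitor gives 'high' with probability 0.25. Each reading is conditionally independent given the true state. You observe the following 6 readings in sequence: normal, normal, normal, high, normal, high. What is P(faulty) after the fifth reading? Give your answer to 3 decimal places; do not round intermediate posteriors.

Apply Bayes' rule sequentially, carrying P(faulty) forward.
After 'normal': P(faulty) = 0.45·0.7000 / (0.45·0.7000 + 0.75·0.3000) ≈ 0.5833
After 'normal': P(faulty) = 0.45·0.5833 / (0.45·0.5833 + 0.75·0.4167) ≈ 0.4565
After 'normal': P(faulty) = 0.45·0.4565 / (0.45·0.4565 + 0.75·0.5435) ≈ 0.3351
After 'high': P(faulty) = 0.55·0.3351 / (0.55·0.3351 + 0.25·0.6649) ≈ 0.5258
After 'normal': P(faulty) = 0.45·0.5258 / (0.45·0.5258 + 0.75·0.4742) ≈ 0.3995

0.400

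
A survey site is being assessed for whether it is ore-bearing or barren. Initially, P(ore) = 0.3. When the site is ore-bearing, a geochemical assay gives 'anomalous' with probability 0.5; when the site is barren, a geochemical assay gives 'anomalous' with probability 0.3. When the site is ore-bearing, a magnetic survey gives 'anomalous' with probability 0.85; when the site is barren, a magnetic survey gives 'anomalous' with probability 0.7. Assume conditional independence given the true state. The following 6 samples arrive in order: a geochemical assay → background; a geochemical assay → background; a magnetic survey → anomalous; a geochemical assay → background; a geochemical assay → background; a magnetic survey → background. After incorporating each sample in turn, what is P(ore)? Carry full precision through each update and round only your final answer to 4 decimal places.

0.0634

After a geochemical assay='background': P(ore) = 0.5·0.3000 / (0.5·0.3000 + 0.7·0.7000) ≈ 0.2344
After a geochemical assay='background': P(ore) = 0.5·0.2344 / (0.5·0.2344 + 0.7·0.7656) ≈ 0.1794
After a magnetic survey='anomalous': P(ore) = 0.85·0.1794 / (0.85·0.1794 + 0.7·0.8206) ≈ 0.2098
After a geochemical assay='background': P(ore) = 0.5·0.2098 / (0.5·0.2098 + 0.7·0.7902) ≈ 0.1594
After a geochemical assay='background': P(ore) = 0.5·0.1594 / (0.5·0.1594 + 0.7·0.8406) ≈ 0.1193
After a magnetic survey='background': P(ore) = 0.15·0.1193 / (0.15·0.1193 + 0.3·0.8807) ≈ 0.0634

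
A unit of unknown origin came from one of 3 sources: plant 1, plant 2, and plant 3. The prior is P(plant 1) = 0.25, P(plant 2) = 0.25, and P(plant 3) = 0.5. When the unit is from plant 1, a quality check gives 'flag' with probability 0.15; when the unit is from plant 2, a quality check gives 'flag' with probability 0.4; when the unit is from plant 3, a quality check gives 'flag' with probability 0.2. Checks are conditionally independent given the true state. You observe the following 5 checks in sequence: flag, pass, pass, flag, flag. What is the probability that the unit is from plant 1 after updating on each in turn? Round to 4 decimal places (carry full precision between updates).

After 'flag': normaliser = 0.15·0.2500 + 0.4·0.2500 + 0.2·0.5000; P(plant 1) ≈ 0.1579, P(plant 2) ≈ 0.4211, P(plant 3) ≈ 0.4211
After 'pass': normaliser = 0.85·0.1579 + 0.6·0.4211 + 0.8·0.4211; P(plant 1) ≈ 0.1855, P(plant 2) ≈ 0.3491, P(plant 3) ≈ 0.4655
After 'pass': normaliser = 0.85·0.1855 + 0.6·0.3491 + 0.8·0.4655; P(plant 1) ≈ 0.2132, P(plant 2) ≈ 0.2833, P(plant 3) ≈ 0.5036
After 'flag': normaliser = 0.15·0.2132 + 0.4·0.2833 + 0.2·0.5036; P(plant 1) ≈ 0.1300, P(plant 2) ≈ 0.4606, P(plant 3) ≈ 0.4094
After 'flag': normaliser = 0.15·0.1300 + 0.4·0.4606 + 0.2·0.4094; P(plant 1) ≈ 0.0683, P(plant 2) ≈ 0.6450, P(plant 3) ≈ 0.2867

0.0683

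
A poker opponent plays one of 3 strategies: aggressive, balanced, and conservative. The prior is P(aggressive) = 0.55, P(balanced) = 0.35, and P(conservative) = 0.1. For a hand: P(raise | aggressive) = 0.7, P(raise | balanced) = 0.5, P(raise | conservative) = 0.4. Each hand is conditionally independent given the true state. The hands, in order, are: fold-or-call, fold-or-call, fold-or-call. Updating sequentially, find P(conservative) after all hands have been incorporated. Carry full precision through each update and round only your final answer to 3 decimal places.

0.269

Each posterior becomes the prior for the next update.
After 'fold-or-call': normaliser = 0.3·0.5500 + 0.5·0.3500 + 0.6·0.1000; P(aggressive) ≈ 0.4125, P(balanced) ≈ 0.4375, P(conservative) ≈ 0.1500
After 'fold-or-call': normaliser = 0.3·0.4125 + 0.5·0.4375 + 0.6·0.1500; P(aggressive) ≈ 0.2861, P(balanced) ≈ 0.5058, P(conservative) ≈ 0.2081
After 'fold-or-call': normaliser = 0.3·0.2861 + 0.5·0.5058 + 0.6·0.2081; P(aggressive) ≈ 0.1852, P(balanced) ≈ 0.5455, P(conservative) ≈ 0.2693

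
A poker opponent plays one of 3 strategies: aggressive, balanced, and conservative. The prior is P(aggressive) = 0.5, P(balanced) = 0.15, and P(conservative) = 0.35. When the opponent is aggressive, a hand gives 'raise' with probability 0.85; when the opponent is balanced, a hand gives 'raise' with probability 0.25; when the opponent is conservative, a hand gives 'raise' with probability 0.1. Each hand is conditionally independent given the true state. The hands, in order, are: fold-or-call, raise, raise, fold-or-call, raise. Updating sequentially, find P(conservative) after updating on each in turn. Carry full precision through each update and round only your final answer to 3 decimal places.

0.033

Apply Bayes' rule sequentially, carrying P(conservative) forward.
After 'fold-or-call': normaliser = 0.15·0.5000 + 0.75·0.1500 + 0.9·0.3500; P(aggressive) ≈ 0.1493, P(balanced) ≈ 0.2239, P(conservative) ≈ 0.6269
After 'raise': normaliser = 0.85·0.1493 + 0.25·0.2239 + 0.1·0.6269; P(aggressive) ≈ 0.5167, P(balanced) ≈ 0.2280, P(conservative) ≈ 0.2553
After 'raise': normaliser = 0.85·0.5167 + 0.25·0.2280 + 0.1·0.2553; P(aggressive) ≈ 0.8418, P(balanced) ≈ 0.1092, P(conservative) ≈ 0.0489
After 'fold-or-call': normaliser = 0.15·0.8418 + 0.75·0.1092 + 0.9·0.0489; P(aggressive) ≈ 0.5006, P(balanced) ≈ 0.3248, P(conservative) ≈ 0.1746
After 'raise': normaliser = 0.85·0.5006 + 0.25·0.3248 + 0.1·0.1746; P(aggressive) ≈ 0.8118, P(balanced) ≈ 0.1549, P(conservative) ≈ 0.0333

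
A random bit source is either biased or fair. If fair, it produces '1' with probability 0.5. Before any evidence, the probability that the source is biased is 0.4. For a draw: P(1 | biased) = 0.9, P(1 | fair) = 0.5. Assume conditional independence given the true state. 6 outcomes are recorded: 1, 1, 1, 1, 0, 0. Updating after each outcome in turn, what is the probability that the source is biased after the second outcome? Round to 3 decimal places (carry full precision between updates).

After '1': P(biased) = 0.9·0.4000 / (0.9·0.4000 + 0.5·0.6000) ≈ 0.5455
After '1': P(biased) = 0.9·0.5455 / (0.9·0.5455 + 0.5·0.4545) ≈ 0.6835

0.684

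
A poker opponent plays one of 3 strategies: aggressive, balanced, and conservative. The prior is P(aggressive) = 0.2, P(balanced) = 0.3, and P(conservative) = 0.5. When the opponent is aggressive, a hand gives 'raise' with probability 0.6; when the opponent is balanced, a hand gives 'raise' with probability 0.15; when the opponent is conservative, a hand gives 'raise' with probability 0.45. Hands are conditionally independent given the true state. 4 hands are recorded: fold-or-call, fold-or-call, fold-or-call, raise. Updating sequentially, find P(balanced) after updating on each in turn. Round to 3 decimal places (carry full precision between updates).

0.380

Each posterior becomes the prior for the next update.
After 'fold-or-call': normaliser = 0.4·0.2000 + 0.85·0.3000 + 0.55·0.5000; P(aggressive) ≈ 0.1311, P(balanced) ≈ 0.4180, P(conservative) ≈ 0.4508
After 'fold-or-call': normaliser = 0.4·0.1311 + 0.85·0.4180 + 0.55·0.4508; P(aggressive) ≈ 0.0800, P(balanced) ≈ 0.5419, P(conservative) ≈ 0.3781
After 'fold-or-call': normaliser = 0.4·0.0800 + 0.85·0.5419 + 0.55·0.3781; P(aggressive) ≈ 0.0457, P(balanced) ≈ 0.6575, P(conservative) ≈ 0.2969
After 'raise': normaliser = 0.6·0.0457 + 0.15·0.6575 + 0.45·0.2969; P(aggressive) ≈ 0.1056, P(balanced) ≈ 0.3799, P(conservative) ≈ 0.5146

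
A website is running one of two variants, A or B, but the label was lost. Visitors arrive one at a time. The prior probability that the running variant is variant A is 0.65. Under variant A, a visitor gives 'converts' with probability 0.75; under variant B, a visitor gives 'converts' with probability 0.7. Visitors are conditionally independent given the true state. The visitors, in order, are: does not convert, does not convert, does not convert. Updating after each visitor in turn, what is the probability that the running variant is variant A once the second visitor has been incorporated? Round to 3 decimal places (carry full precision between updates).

After 'does not convert': P(A) = 0.25·0.6500 / (0.25·0.6500 + 0.3·0.3500) ≈ 0.6075
After 'does not convert': P(A) = 0.25·0.6075 / (0.25·0.6075 + 0.3·0.3925) ≈ 0.5633

0.563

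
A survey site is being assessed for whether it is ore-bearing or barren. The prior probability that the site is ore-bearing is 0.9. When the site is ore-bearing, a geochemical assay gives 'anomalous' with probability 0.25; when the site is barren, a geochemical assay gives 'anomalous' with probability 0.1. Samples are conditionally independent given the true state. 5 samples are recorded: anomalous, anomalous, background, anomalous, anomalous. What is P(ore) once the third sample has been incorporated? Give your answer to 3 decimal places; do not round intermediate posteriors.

0.979

After 'anomalous': P(ore) = 0.25·0.9000 / (0.25·0.9000 + 0.1·0.1000) ≈ 0.9574
After 'anomalous': P(ore) = 0.25·0.9574 / (0.25·0.9574 + 0.1·0.0426) ≈ 0.9825
After 'background': P(ore) = 0.75·0.9825 / (0.75·0.9825 + 0.9·0.0175) ≈ 0.9791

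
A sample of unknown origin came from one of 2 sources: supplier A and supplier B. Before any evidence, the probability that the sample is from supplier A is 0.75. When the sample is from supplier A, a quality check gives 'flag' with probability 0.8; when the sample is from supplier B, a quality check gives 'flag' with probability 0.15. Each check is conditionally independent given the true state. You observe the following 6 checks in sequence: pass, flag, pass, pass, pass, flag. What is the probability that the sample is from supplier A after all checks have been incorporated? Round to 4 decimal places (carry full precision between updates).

After 'pass': P(supplier A) = 0.2·0.7500 / (0.2·0.7500 + 0.85·0.2500) ≈ 0.4138
After 'flag': P(supplier A) = 0.8·0.4138 / (0.8·0.4138 + 0.15·0.5862) ≈ 0.7901
After 'pass': P(supplier A) = 0.2·0.7901 / (0.2·0.7901 + 0.85·0.2099) ≈ 0.4697
After 'pass': P(supplier A) = 0.2·0.4697 / (0.2·0.4697 + 0.85·0.5303) ≈ 0.1725
After 'pass': P(supplier A) = 0.2·0.1725 / (0.2·0.1725 + 0.85·0.8275) ≈ 0.0467
After 'flag': P(supplier A) = 0.8·0.0467 / (0.8·0.0467 + 0.15·0.9533) ≈ 0.2073

0.2073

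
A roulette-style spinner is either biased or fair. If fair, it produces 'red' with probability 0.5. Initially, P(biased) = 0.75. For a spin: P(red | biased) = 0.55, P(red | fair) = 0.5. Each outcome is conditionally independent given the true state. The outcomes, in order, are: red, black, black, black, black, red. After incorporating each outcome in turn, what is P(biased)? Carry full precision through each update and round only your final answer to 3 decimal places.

0.704

After 'red': P(biased) = 0.55·0.7500 / (0.55·0.7500 + 0.5·0.2500) ≈ 0.7674
After 'black': P(biased) = 0.45·0.7674 / (0.45·0.7674 + 0.5·0.2326) ≈ 0.7481
After 'black': P(biased) = 0.45·0.7481 / (0.45·0.7481 + 0.5·0.2519) ≈ 0.7277
After 'black': P(biased) = 0.45·0.7277 / (0.45·0.7277 + 0.5·0.2723) ≈ 0.7064
After 'black': P(biased) = 0.45·0.7064 / (0.45·0.7064 + 0.5·0.2936) ≈ 0.6841
After 'red': P(biased) = 0.55·0.6841 / (0.55·0.6841 + 0.5·0.3159) ≈ 0.7043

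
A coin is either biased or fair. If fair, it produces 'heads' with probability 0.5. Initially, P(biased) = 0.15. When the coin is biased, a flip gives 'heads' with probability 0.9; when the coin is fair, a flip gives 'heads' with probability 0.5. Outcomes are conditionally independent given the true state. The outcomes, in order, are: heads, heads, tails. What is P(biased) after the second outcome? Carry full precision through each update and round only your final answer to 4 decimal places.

0.3638

Apply Bayes' rule sequentially, carrying P(biased) forward.
After 'heads': P(biased) = 0.9·0.1500 / (0.9·0.1500 + 0.5·0.8500) ≈ 0.2411
After 'heads': P(biased) = 0.9·0.2411 / (0.9·0.2411 + 0.5·0.7589) ≈ 0.3638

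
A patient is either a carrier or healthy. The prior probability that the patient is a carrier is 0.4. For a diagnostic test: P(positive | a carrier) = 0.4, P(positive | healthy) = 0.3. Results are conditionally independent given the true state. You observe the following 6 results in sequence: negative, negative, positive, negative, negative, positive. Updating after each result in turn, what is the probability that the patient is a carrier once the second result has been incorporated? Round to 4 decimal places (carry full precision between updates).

0.3288

Each posterior becomes the prior for the next update.
After 'negative': P(carrier) = 0.6·0.4000 / (0.6·0.4000 + 0.7·0.6000) ≈ 0.3636
After 'negative': P(carrier) = 0.6·0.3636 / (0.6·0.3636 + 0.7·0.6364) ≈ 0.3288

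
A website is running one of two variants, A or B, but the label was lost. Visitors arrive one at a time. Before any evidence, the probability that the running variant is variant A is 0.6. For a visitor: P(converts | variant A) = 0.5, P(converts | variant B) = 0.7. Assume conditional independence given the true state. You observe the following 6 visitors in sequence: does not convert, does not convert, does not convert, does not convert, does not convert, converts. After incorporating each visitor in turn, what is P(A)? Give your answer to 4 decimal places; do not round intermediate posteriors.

0.9323

After 'does not convert': P(A) = 0.5·0.6000 / (0.5·0.6000 + 0.3·0.4000) ≈ 0.7143
After 'does not convert': P(A) = 0.5·0.7143 / (0.5·0.7143 + 0.3·0.2857) ≈ 0.8065
After 'does not convert': P(A) = 0.5·0.8065 / (0.5·0.8065 + 0.3·0.1935) ≈ 0.8741
After 'does not convert': P(A) = 0.5·0.8741 / (0.5·0.8741 + 0.3·0.1259) ≈ 0.9205
After 'does not convert': P(A) = 0.5·0.9205 / (0.5·0.9205 + 0.3·0.0795) ≈ 0.9507
After 'converts': P(A) = 0.5·0.9507 / (0.5·0.9507 + 0.7·0.0493) ≈ 0.9323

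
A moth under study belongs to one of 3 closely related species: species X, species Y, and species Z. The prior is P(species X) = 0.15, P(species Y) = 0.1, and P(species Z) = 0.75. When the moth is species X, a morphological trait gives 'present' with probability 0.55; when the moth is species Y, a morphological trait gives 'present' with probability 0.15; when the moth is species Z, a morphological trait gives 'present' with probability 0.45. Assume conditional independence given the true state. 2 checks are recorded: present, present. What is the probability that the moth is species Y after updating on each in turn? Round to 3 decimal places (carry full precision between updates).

After 'present': normaliser = 0.55·0.1500 + 0.15·0.1000 + 0.45·0.7500; P(species X) ≈ 0.1897, P(species Y) ≈ 0.0345, P(species Z) ≈ 0.7759
After 'present': normaliser = 0.55·0.1897 + 0.15·0.0345 + 0.45·0.7759; P(species X) ≈ 0.2274, P(species Y) ≈ 0.0113, P(species Z) ≈ 0.7613

0.011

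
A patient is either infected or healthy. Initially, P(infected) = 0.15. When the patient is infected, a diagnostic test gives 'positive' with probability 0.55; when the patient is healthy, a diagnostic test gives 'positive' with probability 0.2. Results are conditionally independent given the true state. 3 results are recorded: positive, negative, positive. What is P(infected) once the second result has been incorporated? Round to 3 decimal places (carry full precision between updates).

After 'positive': P(infected) = 0.55·0.1500 / (0.55·0.1500 + 0.2·0.8500) ≈ 0.3267
After 'negative': P(infected) = 0.45·0.3267 / (0.45·0.3267 + 0.8·0.6733) ≈ 0.2144

0.214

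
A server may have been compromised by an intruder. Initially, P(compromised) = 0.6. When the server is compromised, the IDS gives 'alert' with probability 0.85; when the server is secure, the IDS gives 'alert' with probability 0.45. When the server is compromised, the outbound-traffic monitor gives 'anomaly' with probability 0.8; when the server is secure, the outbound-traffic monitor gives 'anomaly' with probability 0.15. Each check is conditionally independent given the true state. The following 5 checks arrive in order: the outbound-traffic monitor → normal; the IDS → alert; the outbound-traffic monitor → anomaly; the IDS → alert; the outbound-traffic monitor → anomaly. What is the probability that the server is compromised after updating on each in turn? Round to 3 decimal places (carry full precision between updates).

After the outbound-traffic monitor='normal': P(compromised) = 0.2·0.6000 / (0.2·0.6000 + 0.85·0.4000) ≈ 0.2609
After the IDS='alert': P(compromised) = 0.85·0.2609 / (0.85·0.2609 + 0.45·0.7391) ≈ 0.4000
After the outbound-traffic monitor='anomaly': P(compromised) = 0.8·0.4000 / (0.8·0.4000 + 0.15·0.6000) ≈ 0.7805
After the IDS='alert': P(compromised) = 0.85·0.7805 / (0.85·0.7805 + 0.45·0.2195) ≈ 0.8704
After the outbound-traffic monitor='anomaly': P(compromised) = 0.8·0.8704 / (0.8·0.8704 + 0.15·0.1296) ≈ 0.9728

0.973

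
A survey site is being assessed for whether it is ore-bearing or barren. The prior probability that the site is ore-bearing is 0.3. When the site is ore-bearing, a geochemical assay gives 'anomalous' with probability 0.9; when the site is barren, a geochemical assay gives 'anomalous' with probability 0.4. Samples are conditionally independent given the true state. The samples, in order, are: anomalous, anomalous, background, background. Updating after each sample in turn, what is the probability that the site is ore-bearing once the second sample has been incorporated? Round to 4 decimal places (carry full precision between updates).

0.6845

Apply Bayes' rule sequentially, carrying P(ore) forward.
After 'anomalous': P(ore) = 0.9·0.3000 / (0.9·0.3000 + 0.4·0.7000) ≈ 0.4909
After 'anomalous': P(ore) = 0.9·0.4909 / (0.9·0.4909 + 0.4·0.5091) ≈ 0.6845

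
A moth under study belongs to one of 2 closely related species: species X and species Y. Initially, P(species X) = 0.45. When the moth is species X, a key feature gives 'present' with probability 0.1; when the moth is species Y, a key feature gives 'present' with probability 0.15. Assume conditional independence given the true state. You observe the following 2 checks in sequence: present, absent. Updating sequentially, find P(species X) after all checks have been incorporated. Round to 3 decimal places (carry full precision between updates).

0.366

After 'present': P(species X) = 0.1·0.4500 / (0.1·0.4500 + 0.15·0.5500) ≈ 0.3529
After 'absent': P(species X) = 0.9·0.3529 / (0.9·0.3529 + 0.85·0.6471) ≈ 0.3661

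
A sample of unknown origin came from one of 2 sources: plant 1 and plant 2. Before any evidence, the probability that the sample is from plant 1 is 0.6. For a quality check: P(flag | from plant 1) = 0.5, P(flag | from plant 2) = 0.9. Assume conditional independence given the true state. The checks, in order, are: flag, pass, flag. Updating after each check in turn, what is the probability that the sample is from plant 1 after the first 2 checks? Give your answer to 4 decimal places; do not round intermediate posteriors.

0.8065

Each posterior becomes the prior for the next update.
After 'flag': P(plant 1) = 0.5·0.6000 / (0.5·0.6000 + 0.9·0.4000) ≈ 0.4545
After 'pass': P(plant 1) = 0.5·0.4545 / (0.5·0.4545 + 0.1·0.5455) ≈ 0.8065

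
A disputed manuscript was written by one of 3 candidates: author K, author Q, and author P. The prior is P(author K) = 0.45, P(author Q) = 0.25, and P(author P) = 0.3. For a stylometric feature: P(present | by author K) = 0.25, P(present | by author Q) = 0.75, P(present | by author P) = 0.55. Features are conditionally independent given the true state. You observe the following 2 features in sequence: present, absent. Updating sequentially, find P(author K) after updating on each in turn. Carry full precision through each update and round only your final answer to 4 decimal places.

0.4106

After 'present': normaliser = 0.25·0.4500 + 0.75·0.2500 + 0.55·0.3000; P(author K) ≈ 0.2419, P(author Q) ≈ 0.4032, P(author P) ≈ 0.3548
After 'absent': normaliser = 0.75·0.2419 + 0.25·0.4032 + 0.45·0.3548; P(author K) ≈ 0.4106, P(author Q) ≈ 0.2281, P(author P) ≈ 0.3613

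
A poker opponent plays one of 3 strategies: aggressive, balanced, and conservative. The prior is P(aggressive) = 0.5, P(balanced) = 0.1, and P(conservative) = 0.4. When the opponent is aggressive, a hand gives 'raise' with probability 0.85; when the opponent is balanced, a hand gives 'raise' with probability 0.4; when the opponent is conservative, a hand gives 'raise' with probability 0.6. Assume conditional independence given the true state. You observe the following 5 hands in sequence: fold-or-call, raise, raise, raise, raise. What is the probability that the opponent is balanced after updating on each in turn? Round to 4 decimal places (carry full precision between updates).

0.0250

After 'fold-or-call': normaliser = 0.15·0.5000 + 0.6·0.1000 + 0.4·0.4000; P(aggressive) ≈ 0.2542, P(balanced) ≈ 0.2034, P(conservative) ≈ 0.5424
After 'raise': normaliser = 0.85·0.2542 + 0.4·0.2034 + 0.6·0.5424; P(aggressive) ≈ 0.3469, P(balanced) ≈ 0.1306, P(conservative) ≈ 0.5224
After 'raise': normaliser = 0.85·0.3469 + 0.4·0.1306 + 0.6·0.5224; P(aggressive) ≈ 0.4464, P(balanced) ≈ 0.0791, P(conservative) ≈ 0.4745
After 'raise': normaliser = 0.85·0.4464 + 0.4·0.0791 + 0.6·0.4745; P(aggressive) ≈ 0.5453, P(balanced) ≈ 0.0455, P(conservative) ≈ 0.4092
After 'raise': normaliser = 0.85·0.5453 + 0.4·0.0455 + 0.6·0.4092; P(aggressive) ≈ 0.6374, P(balanced) ≈ 0.0250, P(conservative) ≈ 0.3376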